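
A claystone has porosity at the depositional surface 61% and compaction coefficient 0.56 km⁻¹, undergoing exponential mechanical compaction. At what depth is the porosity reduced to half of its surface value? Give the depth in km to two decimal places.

n/n₀ = 1/2 ⇒ exp(−β·Z) = 1/2 ⇒ Z = ln(2) / β
Z = 0.6931 / 0.56 = 1.238 km

1.24 km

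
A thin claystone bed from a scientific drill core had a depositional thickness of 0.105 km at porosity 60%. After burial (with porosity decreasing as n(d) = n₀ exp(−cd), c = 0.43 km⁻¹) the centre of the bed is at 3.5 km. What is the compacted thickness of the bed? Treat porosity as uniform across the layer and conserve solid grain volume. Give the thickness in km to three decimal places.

Porosity at 3.5 km: n = 0.6·exp(−0.43×3.5) = 0.1332
Solid-volume conservation: h(1−n) = h₀(1−n₀) ⇒ h = h₀·(1−n₀)/(1−n)
h = 0.105 × (1 − 0.6)/(1 − 0.1332) = 0.105 × 0.4615 = 0.0485 km

0.048 km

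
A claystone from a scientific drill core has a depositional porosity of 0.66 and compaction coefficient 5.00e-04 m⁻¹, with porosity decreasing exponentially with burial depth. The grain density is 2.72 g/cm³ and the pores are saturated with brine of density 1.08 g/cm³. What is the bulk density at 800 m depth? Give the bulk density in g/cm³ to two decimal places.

1.99 g/cm³

Working in km (1 km = 1000 m; c in km⁻¹ = c in m⁻¹ × 1000):
Porosity at depth: n = 0.66·exp(−0.5×0.8) = 0.66×0.6703 = 0.4424
Bulk density: ρ_b = (1−n)ρ_g + n·ρ_f = 0.5576×2.72 + 0.4424×1.08
       = 1.517 + 0.478 = 1.994 g/cm³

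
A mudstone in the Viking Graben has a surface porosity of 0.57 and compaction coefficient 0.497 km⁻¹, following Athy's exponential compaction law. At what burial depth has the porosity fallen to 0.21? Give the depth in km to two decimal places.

2.01 km

Invert Athy's law: z = ln(n₀/n) / c
z = ln(0.57/0.21) / 0.497 = ln(2.714) / 0.497 = 0.9985 / 0.497 = 2.009 km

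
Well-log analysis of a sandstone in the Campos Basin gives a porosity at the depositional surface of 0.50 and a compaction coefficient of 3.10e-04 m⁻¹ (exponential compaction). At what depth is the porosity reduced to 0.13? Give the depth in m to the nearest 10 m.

4350 m

Working in km (1 km = 1000 m; c in km⁻¹ = c in m⁻¹ × 1000):
Invert Athy's law: d = ln(n₀/n) / c
d = ln(0.5/0.13) / 0.31 = ln(3.846) / 0.31 = 1.3471 / 0.31 = 4.345 km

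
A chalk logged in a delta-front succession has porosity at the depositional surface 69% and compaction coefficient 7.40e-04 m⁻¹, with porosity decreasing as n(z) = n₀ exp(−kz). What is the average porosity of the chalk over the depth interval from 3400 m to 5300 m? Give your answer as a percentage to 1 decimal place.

Working in km (1 km = 1000 m; k in km⁻¹ = k in m⁻¹ × 1000):
⟨n⟩ = (1/(z₂−z₁)) ∫ n₀ e^(−kz) dz = n₀·(e^(−k·z₁) − e^(−k·z₂)) / (k·(z₂−z₁))
e^(−0.74×3.4) = 0.0808; e^(−0.74×5.3) = 0.0198
⟨n⟩ = 0.69 × (0.0808 − 0.0198) / (0.74 × 1.9) = 0.69 × 0.0434 = 0.0299

3.0%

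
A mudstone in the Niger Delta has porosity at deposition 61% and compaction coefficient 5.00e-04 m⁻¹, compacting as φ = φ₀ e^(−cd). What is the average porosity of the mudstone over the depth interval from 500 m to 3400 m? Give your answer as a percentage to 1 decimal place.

25.1%

Working in km (1 km = 1000 m; c in km⁻¹ = c in m⁻¹ × 1000):
⟨φ⟩ = (1/(d₂−d₁)) ∫ φ₀ e^(−cd) dd = φ₀·(e^(−c·d₁) − e^(−c·d₂)) / (c·(d₂−d₁))
e^(−0.5×0.5) = 0.7788; e^(−0.5×3.4) = 0.1827
⟨φ⟩ = 0.61 × (0.7788 − 0.1827) / (0.5 × 2.9) = 0.61 × 0.4111 = 0.2508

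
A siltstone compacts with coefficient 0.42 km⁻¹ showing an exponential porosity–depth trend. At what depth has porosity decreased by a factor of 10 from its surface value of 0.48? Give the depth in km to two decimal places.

5.48 km

φ/φ₀ = 1/10 ⇒ exp(−c·d) = 1/10 ⇒ d = ln(10) / c
d = 2.3026 / 0.42 = 5.482 km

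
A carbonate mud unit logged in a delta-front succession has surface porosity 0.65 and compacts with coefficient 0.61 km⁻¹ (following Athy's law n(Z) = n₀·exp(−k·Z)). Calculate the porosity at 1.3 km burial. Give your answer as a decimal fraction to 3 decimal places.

n = n₀·exp(−k·Z) = 0.65 × exp(−0.61 × 1.3) = 0.65 × exp(−0.793)
  = 0.65 × 0.4525 = 0.2941

0.294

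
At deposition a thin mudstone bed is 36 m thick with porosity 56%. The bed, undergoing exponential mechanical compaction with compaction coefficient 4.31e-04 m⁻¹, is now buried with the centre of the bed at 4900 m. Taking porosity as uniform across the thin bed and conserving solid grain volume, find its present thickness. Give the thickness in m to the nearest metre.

17 m

Working in km (1 km = 1000 m; k in km⁻¹ = k in m⁻¹ × 1000):
Porosity at 4.9 km: n = 0.56·exp(−0.431×4.9) = 0.0678
Solid-volume conservation: h(1−n) = h₀(1−n₀) ⇒ h = h₀·(1−n₀)/(1−n)
h = 0.036 × (1 − 0.56)/(1 − 0.0678) = 0.036 × 0.4720 = 0.0170 km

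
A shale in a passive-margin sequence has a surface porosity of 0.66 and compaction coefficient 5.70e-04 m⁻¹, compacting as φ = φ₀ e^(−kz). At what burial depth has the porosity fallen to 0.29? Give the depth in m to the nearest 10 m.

1440 m

Working in km (1 km = 1000 m; k in km⁻¹ = k in m⁻¹ × 1000):
Invert Athy's law: z = ln(φ₀/φ) / k
z = ln(0.66/0.29) / 0.57 = ln(2.276) / 0.57 = 0.8224 / 0.57 = 1.443 km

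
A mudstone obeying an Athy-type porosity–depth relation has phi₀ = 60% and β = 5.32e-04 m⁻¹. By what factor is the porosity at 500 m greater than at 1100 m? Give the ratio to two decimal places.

Working in km (1 km = 1000 m; β in km⁻¹ = β in m⁻¹ × 1000):
phi(z₁)/phi(z₂) = e^(−β·z₁)/e^(−β·z₂) = e^{β(z₂−z₁)}
= exp(0.532 × 0.6) = exp(0.3192) = 1.3760

1.38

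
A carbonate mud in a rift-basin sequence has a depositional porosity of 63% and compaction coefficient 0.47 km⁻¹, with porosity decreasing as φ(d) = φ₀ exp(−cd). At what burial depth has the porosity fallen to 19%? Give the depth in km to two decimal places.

Invert Athy's law: d = ln(φ₀/φ) / c
d = ln(0.63/0.19) / 0.47 = ln(3.316) / 0.47 = 1.1987 / 0.47 = 2.550 km

2.55 km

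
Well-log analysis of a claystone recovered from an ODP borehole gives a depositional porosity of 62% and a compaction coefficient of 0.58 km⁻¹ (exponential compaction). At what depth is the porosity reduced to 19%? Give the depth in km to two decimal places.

Invert Athy's law: z = ln(phi₀/phi) / β
z = ln(0.62/0.19) / 0.58 = ln(3.263) / 0.58 = 1.1827 / 0.58 = 2.039 km

2.04 km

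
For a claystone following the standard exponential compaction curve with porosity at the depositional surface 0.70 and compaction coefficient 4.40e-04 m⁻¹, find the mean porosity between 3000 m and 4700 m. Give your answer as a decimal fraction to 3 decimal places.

0.132

Working in km (1 km = 1000 m; c in km⁻¹ = c in m⁻¹ × 1000):
⟨φ⟩ = (1/(d₂−d₁)) ∫ φ₀ e^(−cd) dd = φ₀·(e^(−c·d₁) − e^(−c·d₂)) / (c·(d₂−d₁))
e^(−0.44×3) = 0.2671; e^(−0.44×4.7) = 0.1264
⟨φ⟩ = 0.7 × (0.2671 − 0.1264) / (0.44 × 1.7) = 0.7 × 0.1881 = 0.1317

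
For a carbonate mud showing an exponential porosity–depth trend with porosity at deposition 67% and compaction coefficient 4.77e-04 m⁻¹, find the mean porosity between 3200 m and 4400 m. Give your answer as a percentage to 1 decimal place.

11.1%

Working in km (1 km = 1000 m; β in km⁻¹ = β in m⁻¹ × 1000):
⟨φ⟩ = (1/(d₂−d₁)) ∫ φ₀ e^(−βd) dd = φ₀·(e^(−β·d₁) − e^(−β·d₂)) / (β·(d₂−d₁))
e^(−0.477×3.2) = 0.2173; e^(−0.477×4.4) = 0.1226
⟨φ⟩ = 0.67 × (0.2173 − 0.1226) / (0.477 × 1.2) = 0.67 × 0.1655 = 0.1109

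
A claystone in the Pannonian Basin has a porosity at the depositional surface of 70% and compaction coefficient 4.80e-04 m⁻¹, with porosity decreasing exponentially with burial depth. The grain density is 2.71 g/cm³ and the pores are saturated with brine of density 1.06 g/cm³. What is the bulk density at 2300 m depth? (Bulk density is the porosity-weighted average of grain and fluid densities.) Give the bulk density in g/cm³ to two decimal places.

Working in km (1 km = 1000 m; k in km⁻¹ = k in m⁻¹ × 1000):
Porosity at depth: phi = 0.7·exp(−0.48×2.3) = 0.7×0.3315 = 0.2321
Bulk density: ρ_b = (1−phi)ρ_g + phi·ρ_f = 0.7679×2.71 + 0.2321×1.06
       = 2.081 + 0.246 = 2.327 g/cm³

2.33 g/cm³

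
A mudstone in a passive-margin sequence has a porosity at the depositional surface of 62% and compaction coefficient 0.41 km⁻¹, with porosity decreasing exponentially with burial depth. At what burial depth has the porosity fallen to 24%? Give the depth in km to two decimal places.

2.31 km

Invert Athy's law: z = ln(n₀/n) / k
z = ln(0.62/0.24) / 0.41 = ln(2.583) / 0.41 = 0.9491 / 0.41 = 2.315 km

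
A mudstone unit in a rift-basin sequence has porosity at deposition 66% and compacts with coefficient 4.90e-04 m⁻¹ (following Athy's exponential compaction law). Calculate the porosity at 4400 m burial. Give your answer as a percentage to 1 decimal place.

7.6%

Working in km (1 km = 1000 m; c in km⁻¹ = c in m⁻¹ × 1000):
φ = φ₀·exp(−c·z) = 0.66 × exp(−0.49 × 4.4) = 0.66 × exp(−2.156)
  = 0.66 × 0.1158 = 0.0764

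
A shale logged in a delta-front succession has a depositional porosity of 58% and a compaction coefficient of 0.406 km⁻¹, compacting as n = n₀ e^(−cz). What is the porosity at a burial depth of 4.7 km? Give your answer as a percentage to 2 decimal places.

n = n₀·exp(−c·z) = 0.58 × exp(−0.406 × 4.7) = 0.58 × exp(−1.908)
  = 0.58 × 0.1483 = 0.0860

8.60%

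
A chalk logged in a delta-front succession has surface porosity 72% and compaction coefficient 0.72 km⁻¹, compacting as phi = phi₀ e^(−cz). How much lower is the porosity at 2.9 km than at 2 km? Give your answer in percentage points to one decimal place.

phi(2) = 0.72·e^(−0.72×2) = 0.1706
phi(2.9) = 0.72·e^(−0.72×2.9) = 0.0892
Δphi = 0.1706 − 0.0892 = 0.0814

8.1 percentage points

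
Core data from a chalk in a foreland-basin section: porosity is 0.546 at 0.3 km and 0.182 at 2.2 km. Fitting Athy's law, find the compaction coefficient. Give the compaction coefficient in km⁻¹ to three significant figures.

0.578 km⁻¹

Athy: n(z) = n₀ e^(−βz) ⇒ n₁/n₂ = e^{β(z₂−z₁)} ⇒ β = ln(n₁/n₂)/(z₂−z₁)
β = ln(0.546/0.182) / (2.2 − 0.3) = ln(3) / 1.9 = 1.0986 / 1.9 = 0.5782 km⁻¹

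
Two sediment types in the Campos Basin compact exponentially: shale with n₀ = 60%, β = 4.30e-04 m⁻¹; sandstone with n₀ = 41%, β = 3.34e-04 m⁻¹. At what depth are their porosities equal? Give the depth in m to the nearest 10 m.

Working in km (1 km = 1000 m; β in km⁻¹ = β in m⁻¹ × 1000):
Set n₀ₐ e^(−βₐZ) = n₀ᵦ e^(−βᵦZ) ⇒ ln(n₀ₐ/n₀ᵦ) = (βₐ − βᵦ)·Z
Z = ln(0.6/0.41) / (0.43 − 0.334) = 0.3808 / 0.096 = 3.966 km

3970 m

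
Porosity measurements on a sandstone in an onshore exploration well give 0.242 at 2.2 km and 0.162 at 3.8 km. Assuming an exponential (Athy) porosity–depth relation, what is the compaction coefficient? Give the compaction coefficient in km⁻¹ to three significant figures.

0.251 km⁻¹

Athy: n(d) = n₀ e^(−kd) ⇒ n₁/n₂ = e^{k(d₂−d₁)} ⇒ k = ln(n₁/n₂)/(d₂−d₁)
k = ln(0.242/0.162) / (3.8 − 2.2) = ln(1.494) / 1.6 = 0.4013 / 1.6 = 0.2508 km⁻¹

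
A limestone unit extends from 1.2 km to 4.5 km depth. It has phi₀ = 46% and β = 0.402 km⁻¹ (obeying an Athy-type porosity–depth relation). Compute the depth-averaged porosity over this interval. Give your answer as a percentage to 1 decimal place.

⟨phi⟩ = (1/(Z₂−Z₁)) ∫ phi₀ e^(−βZ) dZ = phi₀·(e^(−β·Z₁) − e^(−β·Z₂)) / (β·(Z₂−Z₁))
e^(−0.402×1.2) = 0.6173; e^(−0.402×4.5) = 0.1638
⟨phi⟩ = 0.46 × (0.6173 − 0.1638) / (0.402 × 3.3) = 0.46 × 0.3418 = 0.1572

15.7%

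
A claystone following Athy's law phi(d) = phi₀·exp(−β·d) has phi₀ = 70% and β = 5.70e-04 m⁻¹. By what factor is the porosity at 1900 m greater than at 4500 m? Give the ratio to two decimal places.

Working in km (1 km = 1000 m; β in km⁻¹ = β in m⁻¹ × 1000):
phi(d₁)/phi(d₂) = e^(−β·d₁)/e^(−β·d₂) = e^{β(d₂−d₁)}
= exp(0.57 × 2.6) = exp(1.482) = 4.4017

4.40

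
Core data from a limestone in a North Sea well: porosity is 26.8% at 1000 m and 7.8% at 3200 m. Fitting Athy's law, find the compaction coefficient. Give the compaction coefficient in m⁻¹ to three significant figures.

0.000561 m⁻¹

Working in km (1 km = 1000 m; c in km⁻¹ = c in m⁻¹ × 1000):
Athy: phi(d) = phi₀ e^(−cd) ⇒ phi₁/phi₂ = e^{c(d₂−d₁)} ⇒ c = ln(phi₁/phi₂)/(d₂−d₁)
c = ln(0.268/0.078) / (3.2 − 1) = ln(3.436) / 2.2 = 1.2343 / 2.2 = 0.561 km⁻¹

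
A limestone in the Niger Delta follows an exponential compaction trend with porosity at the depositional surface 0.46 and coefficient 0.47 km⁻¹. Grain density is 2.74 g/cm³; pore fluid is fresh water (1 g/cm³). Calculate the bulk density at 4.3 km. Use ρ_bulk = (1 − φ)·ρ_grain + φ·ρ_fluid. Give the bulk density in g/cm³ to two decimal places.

Porosity at depth: n = 0.46·exp(−0.47×4.3) = 0.46×0.1325 = 0.0610
Bulk density: ρ_b = (1−n)ρ_g + n·ρ_f = 0.9390×2.74 + 0.0610×1
       = 2.573 + 0.061 = 2.634 g/cm³

2.63 g/cm³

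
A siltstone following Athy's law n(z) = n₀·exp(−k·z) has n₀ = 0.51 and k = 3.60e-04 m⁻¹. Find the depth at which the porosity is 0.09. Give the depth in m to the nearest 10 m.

4820 m

Working in km (1 km = 1000 m; k in km⁻¹ = k in m⁻¹ × 1000):
Invert Athy's law: z = ln(n₀/n) / k
z = ln(0.51/0.09) / 0.36 = ln(5.667) / 0.36 = 1.7346 / 0.36 = 4.818 km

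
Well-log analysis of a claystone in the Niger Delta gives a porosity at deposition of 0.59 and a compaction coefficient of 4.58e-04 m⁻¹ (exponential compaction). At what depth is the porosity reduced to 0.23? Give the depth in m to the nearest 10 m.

Working in km (1 km = 1000 m; k in km⁻¹ = k in m⁻¹ × 1000):
Invert Athy's law: z = ln(n₀/n) / k
z = ln(0.59/0.23) / 0.458 = ln(2.565) / 0.458 = 0.9420 / 0.458 = 2.057 km

2060 m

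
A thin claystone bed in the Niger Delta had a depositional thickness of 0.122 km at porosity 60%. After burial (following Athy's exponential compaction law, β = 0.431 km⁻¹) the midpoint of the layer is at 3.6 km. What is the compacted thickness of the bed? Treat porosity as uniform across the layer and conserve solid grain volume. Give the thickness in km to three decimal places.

Porosity at 3.6 km: φ = 0.6·exp(−0.431×3.6) = 0.1271
Solid-volume conservation: h(1−φ) = h₀(1−φ₀) ⇒ h = h₀·(1−φ₀)/(1−φ)
h = 0.122 × (1 − 0.6)/(1 − 0.1271) = 0.122 × 0.4583 = 0.0559 km

0.056 km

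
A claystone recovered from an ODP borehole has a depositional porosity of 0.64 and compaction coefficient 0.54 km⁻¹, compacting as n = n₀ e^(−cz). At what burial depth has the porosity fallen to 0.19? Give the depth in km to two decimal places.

2.25 km

Invert Athy's law: z = ln(n₀/n) / c
z = ln(0.64/0.19) / 0.54 = ln(3.368) / 0.54 = 1.2144 / 0.54 = 2.249 km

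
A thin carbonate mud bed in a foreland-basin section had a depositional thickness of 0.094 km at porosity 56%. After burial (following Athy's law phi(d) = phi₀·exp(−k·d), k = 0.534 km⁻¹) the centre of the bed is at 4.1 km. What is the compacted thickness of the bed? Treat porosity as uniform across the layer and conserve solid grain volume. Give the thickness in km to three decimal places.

Porosity at 4.1 km: phi = 0.56·exp(−0.534×4.1) = 0.0627
Solid-volume conservation: h(1−phi) = h₀(1−phi₀) ⇒ h = h₀·(1−phi₀)/(1−phi)
h = 0.094 × (1 − 0.56)/(1 − 0.0627) = 0.094 × 0.4694 = 0.0441 km

0.044 km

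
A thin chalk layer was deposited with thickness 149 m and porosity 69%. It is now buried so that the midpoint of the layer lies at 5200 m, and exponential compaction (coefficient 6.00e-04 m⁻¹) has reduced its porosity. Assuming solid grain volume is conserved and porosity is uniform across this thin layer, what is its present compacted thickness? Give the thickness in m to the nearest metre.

48 m

Working in km (1 km = 1000 m; c in km⁻¹ = c in m⁻¹ × 1000):
Porosity at 5.2 km: φ = 0.69·exp(−0.6×5.2) = 0.0305
Solid-volume conservation: h(1−φ) = h₀(1−φ₀) ⇒ h = h₀·(1−φ₀)/(1−φ)
h = 0.149 × (1 − 0.69)/(1 − 0.0305) = 0.149 × 0.3197 = 0.0476 km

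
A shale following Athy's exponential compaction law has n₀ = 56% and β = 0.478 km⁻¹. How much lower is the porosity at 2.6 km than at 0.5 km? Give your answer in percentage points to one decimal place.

27.9 percentage points

n(0.5) = 0.56·e^(−0.478×0.5) = 0.4410
n(2.6) = 0.56·e^(−0.478×2.6) = 0.1616
Δn = 0.4410 − 0.1616 = 0.2794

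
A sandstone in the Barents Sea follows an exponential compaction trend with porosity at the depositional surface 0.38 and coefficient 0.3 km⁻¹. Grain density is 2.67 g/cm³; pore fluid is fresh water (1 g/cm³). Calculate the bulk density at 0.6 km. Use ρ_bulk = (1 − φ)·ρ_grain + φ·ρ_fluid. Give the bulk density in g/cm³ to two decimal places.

2.14 g/cm³

Porosity at depth: φ = 0.38·exp(−0.3×0.6) = 0.38×0.8353 = 0.3174
Bulk density: ρ_b = (1−φ)ρ_g + φ·ρ_f = 0.6826×2.67 + 0.3174×1
       = 1.823 + 0.317 = 2.140 g/cm³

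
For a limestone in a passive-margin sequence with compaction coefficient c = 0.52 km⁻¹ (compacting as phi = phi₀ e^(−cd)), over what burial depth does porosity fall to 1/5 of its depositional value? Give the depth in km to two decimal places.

3.10 km

phi/phi₀ = 1/5 ⇒ exp(−c·d) = 1/5 ⇒ d = ln(5) / c
d = 1.6094 / 0.52 = 3.095 km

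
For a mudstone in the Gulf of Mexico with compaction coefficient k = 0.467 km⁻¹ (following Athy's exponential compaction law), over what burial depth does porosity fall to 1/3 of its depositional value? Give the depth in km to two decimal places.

n/n₀ = 1/3 ⇒ exp(−k·Z) = 1/3 ⇒ Z = ln(3) / k
Z = 1.0986 / 0.467 = 2.352 km

2.35 km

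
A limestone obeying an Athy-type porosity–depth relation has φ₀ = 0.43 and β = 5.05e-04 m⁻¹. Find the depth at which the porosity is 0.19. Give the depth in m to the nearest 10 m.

Working in km (1 km = 1000 m; β in km⁻¹ = β in m⁻¹ × 1000):
Invert Athy's law: z = ln(φ₀/φ) / β
z = ln(0.43/0.19) / 0.505 = ln(2.263) / 0.505 = 0.8168 / 0.505 = 1.617 km

1620 m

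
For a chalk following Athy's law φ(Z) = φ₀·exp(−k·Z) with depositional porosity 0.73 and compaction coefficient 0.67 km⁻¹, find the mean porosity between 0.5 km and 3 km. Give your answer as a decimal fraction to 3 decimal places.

0.253

⟨φ⟩ = (1/(Z₂−Z₁)) ∫ φ₀ e^(−kZ) dZ = φ₀·(e^(−k·Z₁) − e^(−k·Z₂)) / (k·(Z₂−Z₁))
e^(−0.67×0.5) = 0.7153; e^(−0.67×3) = 0.1340
⟨φ⟩ = 0.73 × (0.7153 − 0.1340) / (0.67 × 2.5) = 0.73 × 0.3471 = 0.2534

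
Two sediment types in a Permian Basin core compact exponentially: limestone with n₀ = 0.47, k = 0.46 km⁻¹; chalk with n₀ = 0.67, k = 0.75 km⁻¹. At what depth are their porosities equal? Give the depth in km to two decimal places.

Set n₀ₐ e^(−kₐd) = n₀ᵦ e^(−kᵦd) ⇒ ln(n₀ₐ/n₀ᵦ) = (kₐ − kᵦ)·d
d = ln(0.47/0.67) / (0.46 − 0.75) = -0.3545 / -0.29 = 1.223 km

1.22 km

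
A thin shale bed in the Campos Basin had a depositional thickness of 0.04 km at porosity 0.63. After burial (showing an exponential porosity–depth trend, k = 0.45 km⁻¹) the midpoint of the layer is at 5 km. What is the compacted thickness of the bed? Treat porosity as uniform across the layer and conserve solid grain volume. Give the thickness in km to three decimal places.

0.016 km

Porosity at 5 km: phi = 0.63·exp(−0.45×5) = 0.0664
Solid-volume conservation: h(1−phi) = h₀(1−phi₀) ⇒ h = h₀·(1−phi₀)/(1−phi)
h = 0.04 × (1 − 0.63)/(1 − 0.0664) = 0.04 × 0.3963 = 0.0159 km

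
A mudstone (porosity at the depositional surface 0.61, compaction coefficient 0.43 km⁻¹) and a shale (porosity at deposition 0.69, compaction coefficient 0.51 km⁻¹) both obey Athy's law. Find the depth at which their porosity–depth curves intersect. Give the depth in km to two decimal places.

1.54 km

Set phi₀ₐ e^(−kₐd) = phi₀ᵦ e^(−kᵦd) ⇒ ln(phi₀ₐ/phi₀ᵦ) = (kₐ − kᵦ)·d
d = ln(0.61/0.69) / (0.43 − 0.51) = -0.1232 / -0.08 = 1.540 km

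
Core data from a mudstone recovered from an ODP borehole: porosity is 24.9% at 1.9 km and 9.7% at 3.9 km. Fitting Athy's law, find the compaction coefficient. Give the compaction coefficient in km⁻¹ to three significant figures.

0.471 km⁻¹

Athy: n(z) = n₀ e^(−βz) ⇒ n₁/n₂ = e^{β(z₂−z₁)} ⇒ β = ln(n₁/n₂)/(z₂−z₁)
β = ln(0.249/0.097) / (3.9 − 1.9) = ln(2.567) / 2 = 0.9427 / 2 = 0.4714 km⁻¹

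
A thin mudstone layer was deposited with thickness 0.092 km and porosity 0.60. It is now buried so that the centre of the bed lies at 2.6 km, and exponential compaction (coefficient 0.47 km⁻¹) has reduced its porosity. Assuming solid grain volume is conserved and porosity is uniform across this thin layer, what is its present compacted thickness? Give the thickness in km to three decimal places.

0.045 km

Porosity at 2.6 km: φ = 0.6·exp(−0.47×2.6) = 0.1768
Solid-volume conservation: h(1−φ) = h₀(1−φ₀) ⇒ h = h₀·(1−φ₀)/(1−φ)
h = 0.092 × (1 − 0.6)/(1 − 0.1768) = 0.092 × 0.4859 = 0.0447 km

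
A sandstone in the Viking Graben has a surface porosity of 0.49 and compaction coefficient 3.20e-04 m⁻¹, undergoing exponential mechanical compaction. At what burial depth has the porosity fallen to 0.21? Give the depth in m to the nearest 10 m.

2650 m

Working in km (1 km = 1000 m; c in km⁻¹ = c in m⁻¹ × 1000):
Invert Athy's law: z = ln(n₀/n) / c
z = ln(0.49/0.21) / 0.32 = ln(2.333) / 0.32 = 0.8473 / 0.32 = 2.648 km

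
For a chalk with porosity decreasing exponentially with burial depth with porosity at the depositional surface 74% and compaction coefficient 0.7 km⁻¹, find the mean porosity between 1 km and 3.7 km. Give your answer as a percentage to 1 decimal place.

⟨φ⟩ = (1/(z₂−z₁)) ∫ φ₀ e^(−cz) dz = φ₀·(e^(−c·z₁) − e^(−c·z₂)) / (c·(z₂−z₁))
e^(−0.7×1) = 0.4966; e^(−0.7×3.7) = 0.0750
⟨φ⟩ = 0.74 × (0.4966 − 0.0750) / (0.7 × 2.7) = 0.74 × 0.2231 = 0.1651

16.5%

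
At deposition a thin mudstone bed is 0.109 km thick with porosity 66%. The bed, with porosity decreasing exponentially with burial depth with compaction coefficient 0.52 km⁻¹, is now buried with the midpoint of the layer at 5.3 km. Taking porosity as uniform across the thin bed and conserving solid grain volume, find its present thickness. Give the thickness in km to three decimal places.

0.039 km

Porosity at 5.3 km: phi = 0.66·exp(−0.52×5.3) = 0.0419
Solid-volume conservation: h(1−phi) = h₀(1−phi₀) ⇒ h = h₀·(1−phi₀)/(1−phi)
h = 0.109 × (1 − 0.66)/(1 − 0.0419) = 0.109 × 0.3549 = 0.0387 km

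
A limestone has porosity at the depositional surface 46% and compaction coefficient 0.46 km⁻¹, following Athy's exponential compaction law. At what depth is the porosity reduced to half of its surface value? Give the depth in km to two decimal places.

1.51 km

phi/phi₀ = 1/2 ⇒ exp(−c·z) = 1/2 ⇒ z = ln(2) / c
z = 0.6931 / 0.46 = 1.507 km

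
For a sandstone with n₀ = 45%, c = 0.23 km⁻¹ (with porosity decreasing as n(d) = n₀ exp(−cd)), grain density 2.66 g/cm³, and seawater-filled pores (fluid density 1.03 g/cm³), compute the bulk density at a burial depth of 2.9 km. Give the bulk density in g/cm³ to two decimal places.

2.28 g/cm³

Porosity at depth: n = 0.45·exp(−0.23×2.9) = 0.45×0.5132 = 0.2310
Bulk density: ρ_b = (1−n)ρ_g + n·ρ_f = 0.7690×2.66 + 0.2310×1.03
       = 2.046 + 0.238 = 2.284 g/cm³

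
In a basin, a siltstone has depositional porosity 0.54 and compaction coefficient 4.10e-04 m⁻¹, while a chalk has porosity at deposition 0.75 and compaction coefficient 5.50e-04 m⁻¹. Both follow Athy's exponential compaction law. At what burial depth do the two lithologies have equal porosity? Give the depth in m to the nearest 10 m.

Working in km (1 km = 1000 m; k in km⁻¹ = k in m⁻¹ × 1000):
Set phi₀ₐ e^(−kₐz) = phi₀ᵦ e^(−kᵦz) ⇒ ln(phi₀ₐ/phi₀ᵦ) = (kₐ − kᵦ)·z
z = ln(0.54/0.75) / (0.41 − 0.55) = -0.3285 / -0.14 = 2.346 km

2350 m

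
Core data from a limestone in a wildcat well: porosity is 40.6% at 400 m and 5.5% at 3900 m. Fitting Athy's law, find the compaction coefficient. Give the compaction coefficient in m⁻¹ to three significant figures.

0.000571 m⁻¹

Working in km (1 km = 1000 m; k in km⁻¹ = k in m⁻¹ × 1000):
Athy: n(z) = n₀ e^(−kz) ⇒ n₁/n₂ = e^{k(z₂−z₁)} ⇒ k = ln(n₁/n₂)/(z₂−z₁)
k = ln(0.406/0.055) / (3.9 − 0.4) = ln(7.382) / 3.5 = 1.9990 / 3.5 = 0.5711 km⁻¹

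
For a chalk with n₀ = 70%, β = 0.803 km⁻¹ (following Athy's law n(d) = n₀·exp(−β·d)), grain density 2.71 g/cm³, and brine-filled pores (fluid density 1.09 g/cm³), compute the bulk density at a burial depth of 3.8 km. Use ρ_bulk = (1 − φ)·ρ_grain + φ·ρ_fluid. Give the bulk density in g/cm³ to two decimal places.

2.66 g/cm³

Porosity at depth: n = 0.7·exp(−0.803×3.8) = 0.7×0.0473 = 0.0331
Bulk density: ρ_b = (1−n)ρ_g + n·ρ_f = 0.9669×2.71 + 0.0331×1.09
       = 2.620 + 0.036 = 2.656 g/cm³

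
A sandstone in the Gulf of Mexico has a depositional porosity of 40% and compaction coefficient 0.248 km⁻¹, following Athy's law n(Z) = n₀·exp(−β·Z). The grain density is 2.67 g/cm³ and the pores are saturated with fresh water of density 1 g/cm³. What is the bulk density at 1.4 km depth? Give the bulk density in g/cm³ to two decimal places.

2.20 g/cm³

Porosity at depth: n = 0.4·exp(−0.248×1.4) = 0.4×0.7067 = 0.2827
Bulk density: ρ_b = (1−n)ρ_g + n·ρ_f = 0.7173×2.67 + 0.2827×1
       = 1.915 + 0.283 = 2.198 g/cm³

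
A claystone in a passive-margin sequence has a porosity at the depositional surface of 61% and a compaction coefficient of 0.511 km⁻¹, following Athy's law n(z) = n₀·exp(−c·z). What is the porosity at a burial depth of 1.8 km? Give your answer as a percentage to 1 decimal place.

24.3%

n = n₀·exp(−c·z) = 0.61 × exp(−0.511 × 1.8) = 0.61 × exp(−0.9198)
  = 0.61 × 0.3986 = 0.2431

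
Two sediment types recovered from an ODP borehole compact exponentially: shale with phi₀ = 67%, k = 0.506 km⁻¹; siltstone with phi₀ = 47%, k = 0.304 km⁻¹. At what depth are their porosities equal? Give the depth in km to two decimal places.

1.76 km

Set phi₀ₐ e^(−kₐd) = phi₀ᵦ e^(−kᵦd) ⇒ ln(phi₀ₐ/phi₀ᵦ) = (kₐ − kᵦ)·d
d = ln(0.67/0.47) / (0.506 − 0.304) = 0.3545 / 0.202 = 1.755 km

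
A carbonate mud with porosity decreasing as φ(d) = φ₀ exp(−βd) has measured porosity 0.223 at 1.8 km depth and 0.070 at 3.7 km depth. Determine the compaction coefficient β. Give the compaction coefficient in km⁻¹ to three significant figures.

0.610 km⁻¹

Athy: φ(d) = φ₀ e^(−βd) ⇒ φ₁/φ₂ = e^{β(d₂−d₁)} ⇒ β = ln(φ₁/φ₂)/(d₂−d₁)
β = ln(0.223/0.07) / (3.7 − 1.8) = ln(3.186) / 1.9 = 1.1587 / 1.9 = 0.6098 km⁻¹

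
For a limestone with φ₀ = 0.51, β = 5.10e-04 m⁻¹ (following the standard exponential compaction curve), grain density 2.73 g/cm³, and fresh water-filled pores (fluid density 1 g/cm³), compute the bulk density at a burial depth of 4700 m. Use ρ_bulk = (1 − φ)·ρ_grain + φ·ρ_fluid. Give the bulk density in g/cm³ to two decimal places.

2.65 g/cm³

Working in km (1 km = 1000 m; β in km⁻¹ = β in m⁻¹ × 1000):
Porosity at depth: φ = 0.51·exp(−0.51×4.7) = 0.51×0.0910 = 0.0464
Bulk density: ρ_b = (1−φ)ρ_g + φ·ρ_f = 0.9536×2.73 + 0.0464×1
       = 2.603 + 0.046 = 2.650 g/cm³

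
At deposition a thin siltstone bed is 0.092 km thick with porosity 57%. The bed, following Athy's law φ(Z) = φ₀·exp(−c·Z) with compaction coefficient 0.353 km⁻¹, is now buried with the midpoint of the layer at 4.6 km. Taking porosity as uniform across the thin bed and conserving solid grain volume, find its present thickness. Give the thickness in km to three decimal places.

0.045 km

Porosity at 4.6 km: φ = 0.57·exp(−0.353×4.6) = 0.1124
Solid-volume conservation: h(1−φ) = h₀(1−φ₀) ⇒ h = h₀·(1−φ₀)/(1−φ)
h = 0.092 × (1 − 0.57)/(1 − 0.1124) = 0.092 × 0.4844 = 0.0446 km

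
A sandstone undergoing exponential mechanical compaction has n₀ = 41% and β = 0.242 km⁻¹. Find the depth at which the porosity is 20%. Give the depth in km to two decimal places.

2.97 km

Invert Athy's law: Z = ln(n₀/n) / β
Z = ln(0.41/0.2) / 0.242 = ln(2.05) / 0.242 = 0.7178 / 0.242 = 2.966 km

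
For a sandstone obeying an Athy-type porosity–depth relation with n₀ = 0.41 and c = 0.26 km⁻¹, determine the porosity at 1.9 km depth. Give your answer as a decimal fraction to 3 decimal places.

0.250

n = n₀·exp(−c·z) = 0.41 × exp(−0.26 × 1.9) = 0.41 × exp(−0.494)
  = 0.41 × 0.6102 = 0.2502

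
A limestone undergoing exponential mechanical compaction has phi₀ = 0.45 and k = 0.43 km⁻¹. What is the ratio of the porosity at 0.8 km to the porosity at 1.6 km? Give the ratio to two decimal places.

phi(d₁)/phi(d₂) = e^(−k·d₁)/e^(−k·d₂) = e^{k(d₂−d₁)}
= exp(0.43 × 0.8) = exp(0.344) = 1.4106

1.41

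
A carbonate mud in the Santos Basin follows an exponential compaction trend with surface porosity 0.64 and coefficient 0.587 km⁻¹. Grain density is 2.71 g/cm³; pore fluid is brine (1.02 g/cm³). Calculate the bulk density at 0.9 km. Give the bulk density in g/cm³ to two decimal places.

Porosity at depth: phi = 0.64·exp(−0.587×0.9) = 0.64×0.5896 = 0.3773
Bulk density: ρ_b = (1−phi)ρ_g + phi·ρ_f = 0.6227×2.71 + 0.3773×1.02
       = 1.687 + 0.385 = 2.072 g/cm³

2.07 g/cm³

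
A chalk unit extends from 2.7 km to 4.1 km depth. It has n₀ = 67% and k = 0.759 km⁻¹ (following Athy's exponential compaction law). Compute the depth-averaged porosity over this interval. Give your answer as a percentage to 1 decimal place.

5.3%

⟨n⟩ = (1/(Z₂−Z₁)) ∫ n₀ e^(−kZ) dZ = n₀·(e^(−k·Z₁) − e^(−k·Z₂)) / (k·(Z₂−Z₁))
e^(−0.759×2.7) = 0.1288; e^(−0.759×4.1) = 0.0445
⟨n⟩ = 0.67 × (0.1288 − 0.0445) / (0.759 × 1.4) = 0.67 × 0.0793 = 0.0532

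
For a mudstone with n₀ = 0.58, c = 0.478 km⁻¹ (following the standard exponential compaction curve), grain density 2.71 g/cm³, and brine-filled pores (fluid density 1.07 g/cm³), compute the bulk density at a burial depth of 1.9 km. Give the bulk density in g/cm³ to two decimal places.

2.33 g/cm³

Porosity at depth: n = 0.58·exp(−0.478×1.9) = 0.58×0.4032 = 0.2339
Bulk density: ρ_b = (1−n)ρ_g + n·ρ_f = 0.7661×2.71 + 0.2339×1.07
       = 2.076 + 0.250 = 2.326 g/cm³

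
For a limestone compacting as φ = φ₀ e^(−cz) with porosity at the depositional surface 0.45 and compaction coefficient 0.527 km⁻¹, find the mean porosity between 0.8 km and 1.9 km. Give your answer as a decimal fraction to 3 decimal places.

⟨φ⟩ = (1/(z₂−z₁)) ∫ φ₀ e^(−cz) dz = φ₀·(e^(−c·z₁) − e^(−c·z₂)) / (c·(z₂−z₁))
e^(−0.527×0.8) = 0.6560; e^(−0.527×1.9) = 0.3674
⟨φ⟩ = 0.45 × (0.6560 − 0.3674) / (0.527 × 1.1) = 0.45 × 0.4978 = 0.2240

0.224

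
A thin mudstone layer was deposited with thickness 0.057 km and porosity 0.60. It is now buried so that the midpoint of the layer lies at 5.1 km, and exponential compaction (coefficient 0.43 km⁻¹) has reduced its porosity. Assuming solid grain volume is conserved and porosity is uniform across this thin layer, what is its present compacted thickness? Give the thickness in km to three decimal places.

0.024 km

Porosity at 5.1 km: φ = 0.6·exp(−0.43×5.1) = 0.0669
Solid-volume conservation: h(1−φ) = h₀(1−φ₀) ⇒ h = h₀·(1−φ₀)/(1−φ)
h = 0.057 × (1 − 0.6)/(1 − 0.0669) = 0.057 × 0.4287 = 0.0244 km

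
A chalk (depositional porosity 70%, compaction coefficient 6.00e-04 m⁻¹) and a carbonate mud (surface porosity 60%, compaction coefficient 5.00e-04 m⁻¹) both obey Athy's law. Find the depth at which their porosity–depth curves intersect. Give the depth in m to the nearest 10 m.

Working in km (1 km = 1000 m; β in km⁻¹ = β in m⁻¹ × 1000):
Set n₀ₐ e^(−βₐd) = n₀ᵦ e^(−βᵦd) ⇒ ln(n₀ₐ/n₀ᵦ) = (βₐ − βᵦ)·d
d = ln(0.7/0.6) / (0.6 − 0.5) = 0.1542 / 0.1 = 1.542 km

1540 m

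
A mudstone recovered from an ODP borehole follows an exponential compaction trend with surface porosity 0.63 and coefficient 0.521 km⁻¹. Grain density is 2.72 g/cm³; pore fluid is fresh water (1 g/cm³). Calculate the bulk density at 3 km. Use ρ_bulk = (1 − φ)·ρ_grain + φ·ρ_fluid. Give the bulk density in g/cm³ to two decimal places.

2.49 g/cm³

Porosity at depth: φ = 0.63·exp(−0.521×3) = 0.63×0.2095 = 0.1320
Bulk density: ρ_b = (1−φ)ρ_g + φ·ρ_f = 0.8680×2.72 + 0.1320×1
       = 2.361 + 0.132 = 2.493 g/cm³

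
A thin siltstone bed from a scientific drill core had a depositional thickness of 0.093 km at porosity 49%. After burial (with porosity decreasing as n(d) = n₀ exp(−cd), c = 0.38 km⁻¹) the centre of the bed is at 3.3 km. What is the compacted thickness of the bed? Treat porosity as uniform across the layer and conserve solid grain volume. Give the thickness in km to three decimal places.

Porosity at 3.3 km: n = 0.49·exp(−0.38×3.3) = 0.1398
Solid-volume conservation: h(1−n) = h₀(1−n₀) ⇒ h = h₀·(1−n₀)/(1−n)
h = 0.093 × (1 − 0.49)/(1 − 0.1398) = 0.093 × 0.5929 = 0.0551 km

0.055 km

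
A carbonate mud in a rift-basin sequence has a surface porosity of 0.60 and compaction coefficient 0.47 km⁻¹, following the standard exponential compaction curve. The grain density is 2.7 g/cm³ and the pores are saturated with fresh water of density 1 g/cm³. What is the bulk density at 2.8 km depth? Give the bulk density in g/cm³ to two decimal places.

Porosity at depth: n = 0.6·exp(−0.47×2.8) = 0.6×0.2682 = 0.1609
Bulk density: ρ_b = (1−n)ρ_g + n·ρ_f = 0.8391×2.7 + 0.1609×1
       = 2.266 + 0.161 = 2.426 g/cm³

2.43 g/cm³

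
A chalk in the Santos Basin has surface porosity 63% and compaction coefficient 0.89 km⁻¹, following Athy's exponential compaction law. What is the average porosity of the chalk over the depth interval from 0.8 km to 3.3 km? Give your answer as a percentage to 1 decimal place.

⟨n⟩ = (1/(z₂−z₁)) ∫ n₀ e^(−βz) dz = n₀·(e^(−β·z₁) − e^(−β·z₂)) / (β·(z₂−z₁))
e^(−0.89×0.8) = 0.4907; e^(−0.89×3.3) = 0.0530
⟨n⟩ = 0.63 × (0.4907 − 0.0530) / (0.89 × 2.5) = 0.63 × 0.1967 = 0.1239

12.4%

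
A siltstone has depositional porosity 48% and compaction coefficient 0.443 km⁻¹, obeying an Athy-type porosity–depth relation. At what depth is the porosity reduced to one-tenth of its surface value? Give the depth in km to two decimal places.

5.20 km

phi/phi₀ = 1/10 ⇒ exp(−c·Z) = 1/10 ⇒ Z = ln(10) / c
Z = 2.3026 / 0.443 = 5.198 km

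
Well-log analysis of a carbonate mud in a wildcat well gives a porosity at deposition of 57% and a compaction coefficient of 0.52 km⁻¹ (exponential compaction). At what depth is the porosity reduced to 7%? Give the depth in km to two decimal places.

Invert Athy's law: z = ln(n₀/n) / β
z = ln(0.57/0.07) / 0.52 = ln(8.143) / 0.52 = 2.0971 / 0.52 = 4.033 km

4.03 km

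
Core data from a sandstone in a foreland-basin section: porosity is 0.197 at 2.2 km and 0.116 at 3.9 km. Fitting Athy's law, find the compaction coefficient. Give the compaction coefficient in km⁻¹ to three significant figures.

Athy: phi(d) = phi₀ e^(−βd) ⇒ phi₁/phi₂ = e^{β(d₂−d₁)} ⇒ β = ln(phi₁/phi₂)/(d₂−d₁)
β = ln(0.197/0.116) / (3.9 − 2.2) = ln(1.698) / 1.7 = 0.5296 / 1.7 = 0.3115 km⁻¹

0.312 km⁻¹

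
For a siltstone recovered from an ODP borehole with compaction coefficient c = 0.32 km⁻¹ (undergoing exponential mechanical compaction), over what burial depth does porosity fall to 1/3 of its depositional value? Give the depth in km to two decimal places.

3.43 km

φ/φ₀ = 1/3 ⇒ exp(−c·Z) = 1/3 ⇒ Z = ln(3) / c
Z = 1.0986 / 0.32 = 3.433 km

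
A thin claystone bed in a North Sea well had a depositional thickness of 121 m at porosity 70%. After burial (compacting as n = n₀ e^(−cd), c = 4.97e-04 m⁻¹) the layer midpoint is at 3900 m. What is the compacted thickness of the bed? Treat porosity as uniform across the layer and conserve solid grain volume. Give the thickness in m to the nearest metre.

Working in km (1 km = 1000 m; c in km⁻¹ = c in m⁻¹ × 1000):
Porosity at 3.9 km: n = 0.7·exp(−0.497×3.9) = 0.1008
Solid-volume conservation: h(1−n) = h₀(1−n₀) ⇒ h = h₀·(1−n₀)/(1−n)
h = 0.121 × (1 − 0.7)/(1 − 0.1008) = 0.121 × 0.3336 = 0.0404 km

40 m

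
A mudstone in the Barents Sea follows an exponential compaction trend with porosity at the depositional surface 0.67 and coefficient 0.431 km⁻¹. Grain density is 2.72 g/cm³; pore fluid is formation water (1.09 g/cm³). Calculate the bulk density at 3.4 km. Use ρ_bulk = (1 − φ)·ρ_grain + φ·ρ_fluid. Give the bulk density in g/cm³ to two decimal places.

Porosity at depth: φ = 0.67·exp(−0.431×3.4) = 0.67×0.2310 = 0.1548
Bulk density: ρ_b = (1−φ)ρ_g + φ·ρ_f = 0.8452×2.72 + 0.1548×1.09
       = 2.299 + 0.169 = 2.468 g/cm³

2.47 g/cm³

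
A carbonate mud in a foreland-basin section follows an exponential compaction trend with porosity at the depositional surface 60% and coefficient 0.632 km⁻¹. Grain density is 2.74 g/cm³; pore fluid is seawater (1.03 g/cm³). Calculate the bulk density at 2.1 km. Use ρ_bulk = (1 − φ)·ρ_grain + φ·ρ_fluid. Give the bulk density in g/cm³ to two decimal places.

Porosity at depth: φ = 0.6·exp(−0.632×2.1) = 0.6×0.2652 = 0.1591
Bulk density: ρ_b = (1−φ)ρ_g + φ·ρ_f = 0.8409×2.74 + 0.1591×1.03
       = 2.304 + 0.164 = 2.468 g/cm³

2.47 g/cm³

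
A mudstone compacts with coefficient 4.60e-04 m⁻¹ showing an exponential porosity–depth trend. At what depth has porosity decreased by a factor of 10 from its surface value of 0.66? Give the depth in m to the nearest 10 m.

5010 m

Working in km (1 km = 1000 m; β in km⁻¹ = β in m⁻¹ × 1000):
φ/φ₀ = 1/10 ⇒ exp(−β·Z) = 1/10 ⇒ Z = ln(10) / β
Z = 2.3026 / 0.46 = 5.006 km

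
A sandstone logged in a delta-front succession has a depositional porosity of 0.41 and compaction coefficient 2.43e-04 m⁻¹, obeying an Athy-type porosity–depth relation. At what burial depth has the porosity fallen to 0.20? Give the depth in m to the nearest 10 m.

2950 m

Working in km (1 km = 1000 m; β in km⁻¹ = β in m⁻¹ × 1000):
Invert Athy's law: z = ln(φ₀/φ) / β
z = ln(0.41/0.2) / 0.243 = ln(2.05) / 0.243 = 0.7178 / 0.243 = 2.954 km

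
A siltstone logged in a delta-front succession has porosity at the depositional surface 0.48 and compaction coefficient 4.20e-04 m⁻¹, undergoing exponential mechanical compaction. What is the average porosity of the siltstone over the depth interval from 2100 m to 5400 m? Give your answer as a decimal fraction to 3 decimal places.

Working in km (1 km = 1000 m; k in km⁻¹ = k in m⁻¹ × 1000):
⟨φ⟩ = (1/(z₂−z₁)) ∫ φ₀ e^(−kz) dz = φ₀·(e^(−k·z₁) − e^(−k·z₂)) / (k·(z₂−z₁))
e^(−0.42×2.1) = 0.4140; e^(−0.42×5.4) = 0.1035
⟨φ⟩ = 0.48 × (0.4140 − 0.1035) / (0.42 × 3.3) = 0.48 × 0.2240 = 0.1075

0.108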